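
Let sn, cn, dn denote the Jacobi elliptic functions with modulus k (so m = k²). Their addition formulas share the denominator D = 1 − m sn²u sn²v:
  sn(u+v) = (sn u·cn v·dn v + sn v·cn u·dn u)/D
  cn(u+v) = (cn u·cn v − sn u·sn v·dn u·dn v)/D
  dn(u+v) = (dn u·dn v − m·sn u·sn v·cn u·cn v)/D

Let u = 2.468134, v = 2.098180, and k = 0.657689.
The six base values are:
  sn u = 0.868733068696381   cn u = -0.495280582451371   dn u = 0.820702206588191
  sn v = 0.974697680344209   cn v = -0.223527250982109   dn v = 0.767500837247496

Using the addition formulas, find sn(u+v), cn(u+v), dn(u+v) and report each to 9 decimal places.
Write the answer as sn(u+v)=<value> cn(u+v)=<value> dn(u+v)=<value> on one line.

m = k² = 0.432554820721
D = 1 − m·sn²u·sn²v = 0.6898628951829826
sn(u+v) = (sn u·cn v·dn v + sn v·cn u·dn u)/D = -0.5452305790773666/0.6898628951829826 = -0.790346288928537
cn(u+v) = (cn u·cn v − sn u·sn v·dn u·dn v)/D = -0.4226516648366671/0.6898628951829826 = -0.6126603819220642
dn(u+v) = (dn u·dn v − m·sn u·sn v·cn u·cn v)/D = 0.5893407172496822/0.6898628951829826 = 0.854286730544281

sn(u+v)=-0.790346289 cn(u+v)=-0.612660382 dn(u+v)=0.854286731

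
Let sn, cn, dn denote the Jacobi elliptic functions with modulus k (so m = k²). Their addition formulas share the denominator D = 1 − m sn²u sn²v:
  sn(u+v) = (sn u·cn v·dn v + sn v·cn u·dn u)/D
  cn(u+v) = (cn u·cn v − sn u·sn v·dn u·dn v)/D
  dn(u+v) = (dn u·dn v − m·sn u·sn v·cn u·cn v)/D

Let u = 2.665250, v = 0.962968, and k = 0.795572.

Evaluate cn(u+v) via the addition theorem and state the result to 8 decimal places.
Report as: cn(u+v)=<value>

sn u = 0.9087333788671312, cn u = -0.4173771030288161, dn u = 0.6908869256193573
sn v = 0.774257090561086, cn v = 0.632871201521986, dn v = 0.7877639320475956
m = k² = 0.632934807184
D = 1 − m·sn²u·sn²v = 0.6866697514788587
cn(u+v) = (cn u·cn v − sn u·sn v·dn u·dn v)/D = -0.6470806631678802/0.6866697514788587 = -0.9423462469029446

cn(u+v)=-0.94234625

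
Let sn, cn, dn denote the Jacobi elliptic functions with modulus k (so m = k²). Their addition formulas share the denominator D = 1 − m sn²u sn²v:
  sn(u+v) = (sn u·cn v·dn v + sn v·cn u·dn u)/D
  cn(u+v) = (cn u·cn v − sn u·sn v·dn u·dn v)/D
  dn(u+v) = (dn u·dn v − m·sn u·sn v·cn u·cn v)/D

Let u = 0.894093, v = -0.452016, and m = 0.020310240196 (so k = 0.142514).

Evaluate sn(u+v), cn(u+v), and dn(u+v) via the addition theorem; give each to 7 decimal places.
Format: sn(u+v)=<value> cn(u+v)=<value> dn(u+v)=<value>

sn u = 0.7783496543823868, cn u = 0.6278310405856172, dn u = 0.9938286995532791
sn v = -0.4365100196301592, cn v = 0.8996993957775442, dn v = 0.9980631576102389
m = k² = 0.020310240196
D = 1 − m·sn²u·sn²v = 0.9976554852614599
sn(u+v) = (sn u·cn v·dn v + sn v·cn u·dn u)/D = 0.4265611134341217/0.9976554852614599 = 0.4275635424610841
cn(u+v) = (cn u·cn v − sn u·sn v·dn u·dn v)/D = 0.9018658901289711/0.9976554852614599 = 0.903985296981167
dn(u+v) = (dn u·dn v − m·sn u·sn v·cn u·cn v)/D = 0.9958016519562505/0.9976554852614599 = 0.9981418101412799

sn(u+v)=0.4275635 cn(u+v)=0.9039853 dn(u+v)=0.9981418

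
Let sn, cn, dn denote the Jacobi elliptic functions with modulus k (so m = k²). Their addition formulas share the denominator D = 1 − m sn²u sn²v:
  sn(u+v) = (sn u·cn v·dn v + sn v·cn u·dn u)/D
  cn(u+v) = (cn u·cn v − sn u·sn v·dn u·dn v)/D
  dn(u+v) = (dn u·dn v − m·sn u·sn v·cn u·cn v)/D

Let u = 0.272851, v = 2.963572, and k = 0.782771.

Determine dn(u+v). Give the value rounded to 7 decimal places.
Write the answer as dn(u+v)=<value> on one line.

dn(u+v)=0.8771698

sn u = 0.2675135690834149, cn u = 0.9635540931137458, dn u = 0.9778296678663468
sn v = 0.776098186708638, cn v = -0.6306120872513975, dn v = 0.7943142062140612
m = k² = 0.612730438441
D = 1 − m·sn²u·sn²v = 0.9735884174778598
dn(u+v) = (dn u·dn v − m·sn u·sn v·cn u·cn v)/D = 0.8540023655529699/0.9735884174778598 = 0.8771698083316512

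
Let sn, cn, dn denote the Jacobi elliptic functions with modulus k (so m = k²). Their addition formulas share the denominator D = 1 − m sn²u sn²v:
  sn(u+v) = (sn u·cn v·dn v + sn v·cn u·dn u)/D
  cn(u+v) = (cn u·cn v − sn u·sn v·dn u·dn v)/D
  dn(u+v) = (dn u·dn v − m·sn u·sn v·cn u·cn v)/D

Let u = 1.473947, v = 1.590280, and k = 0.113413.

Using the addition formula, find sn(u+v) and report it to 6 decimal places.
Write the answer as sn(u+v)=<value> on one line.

sn u = 0.9948753771593227, cn u = 0.1011087727256913, dn u = 0.9936141024810883
sn v = 0.9998977163133494, cn v = -0.01430233936629428, dn v = 0.9935492552188971
m = k² = 0.012862508569
D = 1 − m·sn²u·sn²v = 0.9872715888664772
sn(u+v) = (sn u·cn v·dn v + sn v·cn u·dn u)/D = 0.08631556939653091/0.9872715888664772 = 0.08742839393933435

sn(u+v)=0.087428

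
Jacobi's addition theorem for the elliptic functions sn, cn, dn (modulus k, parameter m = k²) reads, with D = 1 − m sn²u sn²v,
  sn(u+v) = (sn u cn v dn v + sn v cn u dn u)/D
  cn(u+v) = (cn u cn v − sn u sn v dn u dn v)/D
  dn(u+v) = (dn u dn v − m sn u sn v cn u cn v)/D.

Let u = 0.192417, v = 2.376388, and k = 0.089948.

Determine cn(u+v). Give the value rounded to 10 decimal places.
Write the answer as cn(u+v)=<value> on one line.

sn u = 0.1912224858148629, cn u = 0.9815467186633475, dn u = 0.9998520676793609
sn v = 0.6968803889936404, cn v = -0.717187369824701, dn v = 0.9980334873431673
m = k² = 0.008090642704
D = 1 − m·sn²u·sn²v = 0.9998563262498367
cn(u+v) = (cn u·cn v − sn u·sn v·dn u·dn v)/D = -0.8369303793369884/0.9998563262498367 = -0.8370506415417353

cn(u+v)=-0.8370506415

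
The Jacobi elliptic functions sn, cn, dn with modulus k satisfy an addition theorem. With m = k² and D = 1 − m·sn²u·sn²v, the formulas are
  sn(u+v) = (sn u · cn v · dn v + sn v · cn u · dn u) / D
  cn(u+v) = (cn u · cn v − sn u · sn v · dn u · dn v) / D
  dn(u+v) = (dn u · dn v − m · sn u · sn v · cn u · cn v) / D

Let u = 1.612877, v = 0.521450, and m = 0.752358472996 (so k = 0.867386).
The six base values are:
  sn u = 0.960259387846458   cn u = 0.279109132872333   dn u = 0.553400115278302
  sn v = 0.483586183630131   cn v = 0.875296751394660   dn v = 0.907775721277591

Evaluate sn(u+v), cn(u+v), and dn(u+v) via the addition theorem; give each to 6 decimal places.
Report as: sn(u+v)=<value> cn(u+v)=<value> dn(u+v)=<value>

m = k² = 0.752358472996
D = 1 − m·sn²u·sn²v = 0.8377630742350451
sn(u+v) = (sn u·cn v·dn v + sn v·cn u·dn u)/D = 0.8376905679105649/0.8377630742350451 = 0.999913452470382
cn(u+v) = (cn u·cn v − sn u·sn v·dn u·dn v)/D = 0.01102184129031605/0.8377630742350451 = 0.01315627488163048
dn(u+v) = (dn u·dn v − m·sn u·sn v·cn u·cn v)/D = 0.4170106140903131/0.8377630742350451 = 0.4977667635579214

sn(u+v)=0.999913 cn(u+v)=0.013156 dn(u+v)=0.497767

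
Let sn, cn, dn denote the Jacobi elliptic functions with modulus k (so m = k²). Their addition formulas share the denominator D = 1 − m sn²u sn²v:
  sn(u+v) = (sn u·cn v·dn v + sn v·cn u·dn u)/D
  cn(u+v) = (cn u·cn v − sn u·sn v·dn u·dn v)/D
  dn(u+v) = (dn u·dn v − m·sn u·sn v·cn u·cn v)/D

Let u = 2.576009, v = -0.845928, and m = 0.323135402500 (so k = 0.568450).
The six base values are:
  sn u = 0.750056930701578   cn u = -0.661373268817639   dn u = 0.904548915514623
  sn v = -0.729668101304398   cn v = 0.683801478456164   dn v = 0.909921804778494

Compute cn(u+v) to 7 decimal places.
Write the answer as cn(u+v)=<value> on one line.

cn(u+v)=-0.0019802

m = k² = 0.3231354025
D = 1 − m·sn²u·sn²v = 0.9032115087897333
cn(u+v) = (cn u·cn v − sn u·sn v·dn u·dn v)/D = -0.001788551928277059/0.9032115087897333 = -0.001980213837923351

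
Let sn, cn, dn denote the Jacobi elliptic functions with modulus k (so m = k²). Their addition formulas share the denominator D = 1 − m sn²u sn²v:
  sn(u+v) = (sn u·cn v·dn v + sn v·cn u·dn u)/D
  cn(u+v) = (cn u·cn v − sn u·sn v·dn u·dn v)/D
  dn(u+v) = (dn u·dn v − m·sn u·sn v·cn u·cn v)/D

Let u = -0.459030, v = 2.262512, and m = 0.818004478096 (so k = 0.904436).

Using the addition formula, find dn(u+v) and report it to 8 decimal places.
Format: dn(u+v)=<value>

sn u = -0.4317917149878466, cn u = 0.9019733448765846, dn u = 0.9205910620071177
sn v = 0.9998707539169096, cn v = 0.01607717206571915, dn v = 0.4268570673997232
m = k² = 0.818004478096
D = 1 − m·sn²u·sn²v = 0.8475273240819536
dn(u+v) = (dn u·dn v − m·sn u·sn v·cn u·cn v)/D = 0.3980820656020883/0.8475273240819536 = 0.4696982082946919

dn(u+v)=0.46969821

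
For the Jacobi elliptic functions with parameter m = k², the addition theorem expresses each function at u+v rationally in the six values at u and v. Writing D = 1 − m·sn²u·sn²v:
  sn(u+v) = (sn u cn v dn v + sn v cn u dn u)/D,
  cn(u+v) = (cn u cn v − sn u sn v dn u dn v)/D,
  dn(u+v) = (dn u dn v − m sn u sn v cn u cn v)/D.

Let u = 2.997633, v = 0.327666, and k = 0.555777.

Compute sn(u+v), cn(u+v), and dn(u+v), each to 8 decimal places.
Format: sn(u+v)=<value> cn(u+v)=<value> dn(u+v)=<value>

sn(u+v)=0.11263673 cn(u+v)=-0.99363624 dn(u+v)=0.99803864

sn u = 0.4226713942008764, cn u = -0.9062830090674145, dn u = 0.9720168741036724
sn v = 0.3201578118667894, cn v = 0.9473642253646005, dn v = 0.984041999097169
m = k² = 0.308888073729
D = 1 − m·sn²u·sn²v = 0.9943436658279353
sn(u+v) = (sn u·cn v·dn v + sn v·cn u·dn u)/D = 0.1119996144464664/0.9943436658279353 = 0.1126367254054065
cn(u+v) = (cn u·cn v − sn u·sn v·dn u·dn v)/D = -0.988015896702062/0.9943436658279353 = -0.9936362352943591
dn(u+v) = (dn u·dn v − m·sn u·sn v·cn u·cn v)/D = 0.9923934000445797/0.9943436658279353 = 0.998038640109673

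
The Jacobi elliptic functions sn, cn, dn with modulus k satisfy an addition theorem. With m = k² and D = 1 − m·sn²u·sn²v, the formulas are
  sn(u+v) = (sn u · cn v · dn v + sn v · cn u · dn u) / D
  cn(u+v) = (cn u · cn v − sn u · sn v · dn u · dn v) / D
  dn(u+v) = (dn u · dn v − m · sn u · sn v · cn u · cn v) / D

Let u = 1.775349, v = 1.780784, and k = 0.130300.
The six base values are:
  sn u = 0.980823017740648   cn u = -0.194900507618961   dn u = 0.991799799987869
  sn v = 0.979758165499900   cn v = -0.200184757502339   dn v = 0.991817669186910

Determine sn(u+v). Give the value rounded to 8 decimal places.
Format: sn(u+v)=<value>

m = k² = 0.01697809
D = 1 − m·sn²u·sn²v = 0.9843213771525745
sn(u+v) = (sn u·cn v·dn v + sn v·cn u·dn u)/D = -0.3841287431460207/0.9843213771525745 = -0.3902472831152166

sn(u+v)=-0.39024728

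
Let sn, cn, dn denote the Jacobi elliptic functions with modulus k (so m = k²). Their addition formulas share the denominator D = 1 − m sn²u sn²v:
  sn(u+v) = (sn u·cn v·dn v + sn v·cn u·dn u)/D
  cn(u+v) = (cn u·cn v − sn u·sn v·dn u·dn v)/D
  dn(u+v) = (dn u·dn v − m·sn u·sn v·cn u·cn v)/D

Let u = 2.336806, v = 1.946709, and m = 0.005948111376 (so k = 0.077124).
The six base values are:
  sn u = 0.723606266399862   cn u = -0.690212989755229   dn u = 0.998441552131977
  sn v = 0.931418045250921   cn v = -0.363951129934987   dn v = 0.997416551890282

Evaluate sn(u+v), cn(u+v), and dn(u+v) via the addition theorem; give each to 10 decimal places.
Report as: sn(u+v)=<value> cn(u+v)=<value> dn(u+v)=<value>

sn(u+v)=-0.9070025434 cn(u+v)=-0.4211251433 dn(u+v)=0.9975503820

m = k² = 0.005948111376
D = 1 − m·sn²u·sn²v = 0.9972980766429805
sn(u+v) = (sn u·cn v·dn v + sn v·cn u·dn u)/D = -0.9045518920118551/0.9972980766429805 = -0.907002543368659
cn(u+v) = (cn u·cn v − sn u·sn v·dn u·dn v)/D = -0.4199872954430424/0.9972980766429805 = -0.4211251433039636
dn(u+v) = (dn u·dn v − m·sn u·sn v·cn u·cn v)/D = 0.9948550773498802/0.9972980766429805 = 0.9975503820268824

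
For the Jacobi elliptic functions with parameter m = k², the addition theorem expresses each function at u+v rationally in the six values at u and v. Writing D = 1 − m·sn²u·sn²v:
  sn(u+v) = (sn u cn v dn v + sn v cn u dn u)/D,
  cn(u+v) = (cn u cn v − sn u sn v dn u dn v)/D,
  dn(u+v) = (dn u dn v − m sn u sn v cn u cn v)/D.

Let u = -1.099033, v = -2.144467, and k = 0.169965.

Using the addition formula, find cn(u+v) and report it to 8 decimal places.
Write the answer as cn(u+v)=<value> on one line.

sn u = -0.8884791615675058, cn u = 0.4589169635787088, dn u = 0.9885321800338712
sn v = -0.8500310909498596, cn v = -0.5267325169557995, dn v = 0.9895083728637931
m = k² = 0.028888101225
D = 1 − m·sn²u·sn²v = 0.9835228114449205
cn(u+v) = (cn u·cn v − sn u·sn v·dn u·dn v)/D = -0.9804677241275626/0.9835228114449205 = -0.9968937300875924

cn(u+v)=-0.99689373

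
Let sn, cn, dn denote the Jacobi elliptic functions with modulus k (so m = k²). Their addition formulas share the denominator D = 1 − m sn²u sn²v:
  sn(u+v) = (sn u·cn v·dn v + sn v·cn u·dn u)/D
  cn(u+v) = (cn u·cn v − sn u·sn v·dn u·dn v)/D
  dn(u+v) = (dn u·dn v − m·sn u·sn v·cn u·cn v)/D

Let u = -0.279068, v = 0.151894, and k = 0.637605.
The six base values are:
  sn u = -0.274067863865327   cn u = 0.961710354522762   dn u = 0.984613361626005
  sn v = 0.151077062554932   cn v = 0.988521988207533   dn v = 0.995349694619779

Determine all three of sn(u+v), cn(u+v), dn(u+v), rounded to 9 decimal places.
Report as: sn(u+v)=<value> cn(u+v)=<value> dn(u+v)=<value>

sn(u+v)=-0.126693727 cn(u+v)=0.991941883 dn(u+v)=0.996731911

m = k² = 0.406540136025
D = 1 − m·sn²u·sn²v = 0.9993030257679665
sn(u+v) = (sn u·cn v·dn v + sn v·cn u·dn u)/D = -0.1266054249962864/0.9993030257679665 = -0.1266937272595466
cn(u+v) = (cn u·cn v − sn u·sn v·dn u·dn v)/D = 0.9912505251804525/0.9993030257679665 = 0.9919418831126568
dn(u+v) = (dn u·dn v − m·sn u·sn v·cn u·cn v)/D = 0.9960372143887424/0.9993030257679665 = 0.9967319108468482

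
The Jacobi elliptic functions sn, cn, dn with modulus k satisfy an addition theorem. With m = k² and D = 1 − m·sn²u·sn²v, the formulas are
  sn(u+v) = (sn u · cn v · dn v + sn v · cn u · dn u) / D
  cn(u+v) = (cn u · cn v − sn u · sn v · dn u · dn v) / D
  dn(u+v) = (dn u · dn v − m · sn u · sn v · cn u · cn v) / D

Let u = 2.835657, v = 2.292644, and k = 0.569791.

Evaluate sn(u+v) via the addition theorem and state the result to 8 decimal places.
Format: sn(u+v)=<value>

sn u = 0.5725180237504565, cn u = -0.8198921346621589, dn u = 0.9452953882510129
sn v = 0.8910241646551097, cn v = -0.4539558767112327, dn v = 0.8615353724160319
m = k² = 0.324661783681
D = 1 − m·sn²u·sn²v = 0.9155132776786548
sn(u+v) = (sn u·cn v·dn v + sn v·cn u·dn u)/D = -0.9144908471875516/0.9155132776786548 = -0.9988832160974272

sn(u+v)=-0.99888322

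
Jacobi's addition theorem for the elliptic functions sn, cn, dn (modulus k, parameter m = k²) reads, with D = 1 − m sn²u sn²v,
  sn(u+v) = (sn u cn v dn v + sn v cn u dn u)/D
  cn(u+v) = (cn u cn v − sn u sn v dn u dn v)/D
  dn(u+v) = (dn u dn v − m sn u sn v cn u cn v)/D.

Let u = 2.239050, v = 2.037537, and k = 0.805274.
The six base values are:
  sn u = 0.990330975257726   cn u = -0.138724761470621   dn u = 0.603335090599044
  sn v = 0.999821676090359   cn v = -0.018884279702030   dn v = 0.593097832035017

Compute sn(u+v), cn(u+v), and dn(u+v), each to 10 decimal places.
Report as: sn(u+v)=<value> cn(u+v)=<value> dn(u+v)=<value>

m = k² = 0.648466215076
D = 1 − m·sn²u·sn²v = 0.3642400346182084
sn(u+v) = (sn u·cn v·dn v + sn v·cn u·dn u)/D = -0.09477452135661375/0.3642400346182084 = -0.2601979803125023
cn(u+v) = (cn u·cn v − sn u·sn v·dn u·dn v)/D = -0.351693890934003/0.3642400346182084 = -0.9655552863721966
dn(u+v) = (dn u·dn v − m·sn u·sn v·cn u·cn v)/D = 0.3561546618575364/0.3642400346182084 = 0.9778020755759399

sn(u+v)=-0.2601979803 cn(u+v)=-0.9655552864 dn(u+v)=0.9778020756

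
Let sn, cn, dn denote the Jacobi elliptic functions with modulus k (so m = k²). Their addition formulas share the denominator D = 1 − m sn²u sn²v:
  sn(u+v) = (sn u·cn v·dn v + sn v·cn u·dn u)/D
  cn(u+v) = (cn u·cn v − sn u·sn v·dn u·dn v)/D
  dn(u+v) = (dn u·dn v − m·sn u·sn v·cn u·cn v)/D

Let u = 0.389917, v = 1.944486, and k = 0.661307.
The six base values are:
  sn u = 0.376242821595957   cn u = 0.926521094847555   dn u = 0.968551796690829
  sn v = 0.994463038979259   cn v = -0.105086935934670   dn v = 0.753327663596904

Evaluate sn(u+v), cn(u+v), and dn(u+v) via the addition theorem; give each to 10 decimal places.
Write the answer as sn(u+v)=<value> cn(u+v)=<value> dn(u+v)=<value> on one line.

m = k² = 0.437326948249
D = 1 − m·sn²u·sn²v = 0.938776242830371
sn(u+v) = (sn u·cn v·dn v + sn v·cn u·dn u)/D = 0.8626296688659706/0.938776242830371 = 0.9188874084256525
cn(u+v) = (cn u·cn v − sn u·sn v·dn u·dn v)/D = -0.370365884626127/0.938776242830371 = -0.3945198735637891
dn(u+v) = (dn u·dn v − m·sn u·sn v·cn u·cn v)/D = 0.7455687465883666/0.938776242830371 = 0.7941921754863631

sn(u+v)=0.9188874084 cn(u+v)=-0.3945198736 dn(u+v)=0.7941921755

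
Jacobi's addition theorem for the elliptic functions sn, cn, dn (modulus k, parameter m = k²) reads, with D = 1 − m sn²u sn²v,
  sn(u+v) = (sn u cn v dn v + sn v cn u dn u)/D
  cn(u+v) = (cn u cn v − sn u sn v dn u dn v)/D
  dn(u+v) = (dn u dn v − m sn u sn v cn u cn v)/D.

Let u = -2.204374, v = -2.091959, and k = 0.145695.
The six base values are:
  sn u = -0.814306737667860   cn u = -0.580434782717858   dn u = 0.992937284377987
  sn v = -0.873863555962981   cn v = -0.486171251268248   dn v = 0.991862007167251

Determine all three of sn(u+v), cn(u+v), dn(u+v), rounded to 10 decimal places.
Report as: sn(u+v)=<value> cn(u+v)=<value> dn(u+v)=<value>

m = k² = 0.021227033025
D = 1 − m·sn²u·sn²v = 0.9892513825242238
sn(u+v) = (sn u·cn v·dn v + sn v·cn u·dn u)/D = 0.8963092019721783/0.9892513825242238 = 0.9060479649622631
cn(u+v) = (cn u·cn v − sn u·sn v·dn u·dn v)/D = -0.4186264591328229/0.9892513825242238 = -0.4231750053910812
dn(u+v) = (dn u·dn v − m·sn u·sn v·cn u·cn v)/D = 0.9805942751037914/0.9892513825242238 = 0.9912488295964343

sn(u+v)=0.9060479650 cn(u+v)=-0.4231750054 dn(u+v)=0.9912488296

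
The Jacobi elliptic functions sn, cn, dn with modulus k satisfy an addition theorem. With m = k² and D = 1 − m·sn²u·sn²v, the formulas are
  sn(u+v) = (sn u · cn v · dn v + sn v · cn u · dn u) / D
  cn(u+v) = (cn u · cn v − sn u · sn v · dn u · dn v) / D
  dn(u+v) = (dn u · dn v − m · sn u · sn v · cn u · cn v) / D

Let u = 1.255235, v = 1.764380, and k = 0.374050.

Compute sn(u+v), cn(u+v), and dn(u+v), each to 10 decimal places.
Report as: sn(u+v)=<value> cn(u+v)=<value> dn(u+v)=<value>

sn(u+v)=0.2388012762 cn(u+v)=-0.9710684582 dn(u+v)=0.9960026563

sn u = 0.9396558062830122, cn u = 0.3421212734084542, dn u = 0.9361960460961119
sn v = 0.9922995124596278, cn v = -0.1238615257954824, dn v = 0.928565077853572
m = k² = 0.1399134025
D = 1 − m·sn²u·sn²v = 0.8783583009848147
sn(u+v) = (sn u·cn v·dn v + sn v·cn u·dn u)/D = 0.2097530832191973/0.8783583009848147 = 0.2388012761808277
cn(u+v) = (cn u·cn v − sn u·sn v·dn u·dn v)/D = -0.8529460410770254/0.8783583009848147 = -0.9710684581914954
dn(u+v) = (dn u·dn v − m·sn u·sn v·cn u·cn v)/D = 0.8748472009754433/0.8783583009848147 = 0.9960026563129936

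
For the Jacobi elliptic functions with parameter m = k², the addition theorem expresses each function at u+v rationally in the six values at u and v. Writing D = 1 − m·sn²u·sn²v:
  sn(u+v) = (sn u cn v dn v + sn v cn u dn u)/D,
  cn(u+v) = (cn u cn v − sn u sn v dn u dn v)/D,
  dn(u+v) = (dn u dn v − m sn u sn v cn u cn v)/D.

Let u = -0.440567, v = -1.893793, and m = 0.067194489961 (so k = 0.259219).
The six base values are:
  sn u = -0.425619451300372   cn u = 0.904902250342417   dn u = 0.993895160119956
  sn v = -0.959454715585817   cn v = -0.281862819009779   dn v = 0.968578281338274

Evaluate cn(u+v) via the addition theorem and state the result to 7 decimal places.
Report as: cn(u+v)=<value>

cn(u+v)=-0.6555201

m = k² = 0.067194489961
D = 1 − m·sn²u·sn²v = 0.9887946465462931
cn(u+v) = (cn u·cn v − sn u·sn v·dn u·dn v)/D = -0.648174780154837/0.9887946465462931 = -0.6555201147364737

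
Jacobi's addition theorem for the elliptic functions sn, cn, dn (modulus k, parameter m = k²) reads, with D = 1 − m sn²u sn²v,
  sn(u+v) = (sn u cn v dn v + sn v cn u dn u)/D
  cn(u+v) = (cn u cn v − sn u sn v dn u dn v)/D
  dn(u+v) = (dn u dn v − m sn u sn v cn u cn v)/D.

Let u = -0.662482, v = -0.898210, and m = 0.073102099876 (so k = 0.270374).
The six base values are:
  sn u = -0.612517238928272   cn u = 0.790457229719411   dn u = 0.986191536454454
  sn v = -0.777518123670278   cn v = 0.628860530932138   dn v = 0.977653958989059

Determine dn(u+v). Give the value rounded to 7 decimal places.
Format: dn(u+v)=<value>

m = k² = 0.073102099876
D = 1 − m·sn²u·sn²v = 0.9834198854460281
dn(u+v) = (dn u·dn v − m·sn u·sn v·cn u·cn v)/D = 0.9468482709641857/0.9834198854460281 = 0.9628118009173107

dn(u+v)=0.9628118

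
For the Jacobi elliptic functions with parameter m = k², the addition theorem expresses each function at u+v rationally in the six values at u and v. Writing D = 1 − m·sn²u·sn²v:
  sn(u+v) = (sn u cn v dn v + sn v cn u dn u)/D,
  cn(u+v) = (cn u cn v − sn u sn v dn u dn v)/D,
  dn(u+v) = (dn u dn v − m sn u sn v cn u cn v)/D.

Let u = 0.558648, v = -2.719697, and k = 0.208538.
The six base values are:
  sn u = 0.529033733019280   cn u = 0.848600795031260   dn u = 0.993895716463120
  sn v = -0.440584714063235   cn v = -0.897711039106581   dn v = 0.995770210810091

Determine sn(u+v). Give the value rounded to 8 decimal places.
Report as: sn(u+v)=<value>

m = k² = 0.043488097444
D = 1 − m·sn²u·sn²v = 0.9976373685050774
sn(u+v) = (sn u·cn v·dn v + sn v·cn u·dn u)/D = -0.844508878969055/0.9976373685050774 = -0.8465088674800948

sn(u+v)=-0.84650887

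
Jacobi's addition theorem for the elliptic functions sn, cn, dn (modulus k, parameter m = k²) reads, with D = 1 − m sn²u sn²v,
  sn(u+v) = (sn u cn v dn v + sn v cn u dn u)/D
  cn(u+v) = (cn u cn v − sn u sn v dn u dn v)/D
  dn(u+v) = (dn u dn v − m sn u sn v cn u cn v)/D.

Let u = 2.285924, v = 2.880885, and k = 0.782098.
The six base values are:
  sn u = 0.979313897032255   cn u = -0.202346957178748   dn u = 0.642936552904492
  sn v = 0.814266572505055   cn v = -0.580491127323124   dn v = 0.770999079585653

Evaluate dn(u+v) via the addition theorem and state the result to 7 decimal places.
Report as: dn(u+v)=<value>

m = k² = 0.611677281604
D = 1 − m·sn²u·sn²v = 0.6110449645791682
dn(u+v) = (dn u·dn v − m·sn u·sn v·cn u·cn v)/D = 0.4384102827551869/0.6110449645791682 = 0.7174763039854583

dn(u+v)=0.7174763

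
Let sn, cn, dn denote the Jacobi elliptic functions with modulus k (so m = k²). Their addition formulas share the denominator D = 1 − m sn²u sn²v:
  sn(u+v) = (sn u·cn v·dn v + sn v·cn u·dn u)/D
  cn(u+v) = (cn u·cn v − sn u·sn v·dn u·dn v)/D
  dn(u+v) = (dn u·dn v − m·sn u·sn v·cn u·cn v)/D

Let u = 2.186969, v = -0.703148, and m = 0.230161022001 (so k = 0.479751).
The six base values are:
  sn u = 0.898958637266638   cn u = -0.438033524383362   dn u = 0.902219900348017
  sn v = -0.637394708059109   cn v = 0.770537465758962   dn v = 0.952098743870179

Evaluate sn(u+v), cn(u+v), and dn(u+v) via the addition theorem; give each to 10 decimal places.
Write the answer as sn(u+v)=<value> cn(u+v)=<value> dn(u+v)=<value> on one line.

sn(u+v)=0.9859019830 cn(u+v)=0.1673238772 dn(u+v)=0.8810691576

m = k² = 0.230161022001
D = 1 − m·sn²u·sn²v = 0.9244337095504364
sn(u+v) = (sn u·cn v·dn v + sn v·cn u·dn u)/D = 0.9114010274142272/0.9244337095504364 = 0.985901983017747
cn(u+v) = (cn u·cn v − sn u·sn v·dn u·dn v)/D = 0.154679832497555/0.9244337095504364 = 0.1673238772012952
dn(u+v) = (dn u·dn v − m·sn u·sn v·cn u·cn v)/D = 0.8144900297704327/0.9244337095504364 = 0.8810691576430389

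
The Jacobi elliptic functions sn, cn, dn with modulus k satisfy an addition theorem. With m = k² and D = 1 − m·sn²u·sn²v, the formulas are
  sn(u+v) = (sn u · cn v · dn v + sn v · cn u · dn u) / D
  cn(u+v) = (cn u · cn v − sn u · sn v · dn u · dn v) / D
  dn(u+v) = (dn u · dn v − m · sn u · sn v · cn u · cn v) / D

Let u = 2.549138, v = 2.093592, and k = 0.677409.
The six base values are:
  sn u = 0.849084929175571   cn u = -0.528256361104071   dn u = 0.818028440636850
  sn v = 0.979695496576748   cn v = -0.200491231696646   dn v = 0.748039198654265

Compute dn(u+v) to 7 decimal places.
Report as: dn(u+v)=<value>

dn(u+v)=0.8373850

m = k² = 0.458882953281
D = 1 − m·sn²u·sn²v = 0.6824687939039168
dn(u+v) = (dn u·dn v − m·sn u·sn v·cn u·cn v)/D = 0.5714891501361513/0.6824687939039168 = 0.8373850280641696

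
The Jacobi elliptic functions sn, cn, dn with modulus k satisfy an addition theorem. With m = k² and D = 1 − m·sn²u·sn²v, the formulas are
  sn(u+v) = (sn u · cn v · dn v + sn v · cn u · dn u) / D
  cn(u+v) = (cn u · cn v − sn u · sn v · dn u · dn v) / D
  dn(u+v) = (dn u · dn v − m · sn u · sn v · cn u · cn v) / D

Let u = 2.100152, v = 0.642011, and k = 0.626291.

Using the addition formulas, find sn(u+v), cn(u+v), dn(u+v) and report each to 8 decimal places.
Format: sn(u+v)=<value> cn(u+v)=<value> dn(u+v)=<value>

sn u = 0.9670386438941541, cn u = -0.2546296550195113, dn u = 0.7957329862674722
sn v = 0.5860454056920808, cn v = 0.8102782130029194, dn v = 0.9302071467184999
m = k² = 0.392240416681
D = 1 − m·sn²u·sn²v = 0.8740197309633827
sn(u+v) = (sn u·cn v·dn v + sn v·cn u·dn u)/D = 0.6101398457827645/0.8740197309633827 = 0.6980847504555094
cn(u+v) = (cn u·cn v − sn u·sn v·dn u·dn v)/D = -0.6258113603167398/0.8740197309633827 = -0.7160151403297763
dn(u+v) = (dn u·dn v − m·sn u·sn v·cn u·cn v)/D = 0.7860603682480337/0.8740197309633827 = 0.8993622688375738

sn(u+v)=0.69808475 cn(u+v)=-0.71601514 dn(u+v)=0.89936227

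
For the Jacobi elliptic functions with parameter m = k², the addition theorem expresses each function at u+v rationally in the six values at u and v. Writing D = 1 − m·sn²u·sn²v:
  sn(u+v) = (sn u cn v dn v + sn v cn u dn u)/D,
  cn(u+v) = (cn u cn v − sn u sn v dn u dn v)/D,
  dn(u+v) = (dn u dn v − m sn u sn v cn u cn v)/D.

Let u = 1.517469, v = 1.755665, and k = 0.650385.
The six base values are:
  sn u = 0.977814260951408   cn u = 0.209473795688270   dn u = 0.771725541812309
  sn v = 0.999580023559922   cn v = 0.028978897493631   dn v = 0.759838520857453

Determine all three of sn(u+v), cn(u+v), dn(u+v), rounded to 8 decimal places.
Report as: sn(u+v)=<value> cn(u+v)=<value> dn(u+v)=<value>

m = k² = 0.423000648225
D = 1 − m·sn²u·sn²v = 0.5958999508312262
sn(u+v) = (sn u·cn v·dn v + sn v·cn u·dn u)/D = 0.1831191551943315/0.5958999508312262 = 0.3072984901893295
cn(u+v) = (cn u·cn v − sn u·sn v·dn u·dn v)/D = -0.5670662451615086/0.5958999508312262 = -0.9516131766255439
dn(u+v) = (dn u·dn v − m·sn u·sn v·cn u·cn v)/D = 0.5838770669322086/0.5958999508312262 = 0.9798239891071532

sn(u+v)=0.30729849 cn(u+v)=-0.95161318 dn(u+v)=0.97982399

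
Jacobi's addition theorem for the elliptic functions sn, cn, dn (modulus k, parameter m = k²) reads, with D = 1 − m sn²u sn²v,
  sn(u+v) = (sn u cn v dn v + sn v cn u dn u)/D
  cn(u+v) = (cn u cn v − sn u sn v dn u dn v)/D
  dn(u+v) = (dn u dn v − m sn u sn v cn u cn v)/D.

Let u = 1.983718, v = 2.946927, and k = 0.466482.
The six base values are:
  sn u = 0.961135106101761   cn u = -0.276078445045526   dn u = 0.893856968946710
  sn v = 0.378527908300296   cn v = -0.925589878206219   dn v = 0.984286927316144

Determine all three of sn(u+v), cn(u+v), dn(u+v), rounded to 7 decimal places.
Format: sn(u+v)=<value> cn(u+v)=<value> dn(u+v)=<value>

sn(u+v)=-0.9977885 cn(u+v)=-0.0664691 dn(u+v)=0.8850740

m = k² = 0.217605456324
D = 1 − m·sn²u·sn²v = 0.9711972157359094
sn(u+v) = (sn u·cn v·dn v + sn v·cn u·dn u)/D = -0.9690493994686863/0.9711972157359094 = -0.9977884859713116
cn(u+v) = (cn u·cn v − sn u·sn v·dn u·dn v)/D = -0.06455457569034845/0.9711972157359094 = -0.06646906997301598
dn(u+v) = (dn u·dn v − m·sn u·sn v·cn u·cn v)/D = 0.8595813874984096/0.9711972157359094 = 0.885073982473349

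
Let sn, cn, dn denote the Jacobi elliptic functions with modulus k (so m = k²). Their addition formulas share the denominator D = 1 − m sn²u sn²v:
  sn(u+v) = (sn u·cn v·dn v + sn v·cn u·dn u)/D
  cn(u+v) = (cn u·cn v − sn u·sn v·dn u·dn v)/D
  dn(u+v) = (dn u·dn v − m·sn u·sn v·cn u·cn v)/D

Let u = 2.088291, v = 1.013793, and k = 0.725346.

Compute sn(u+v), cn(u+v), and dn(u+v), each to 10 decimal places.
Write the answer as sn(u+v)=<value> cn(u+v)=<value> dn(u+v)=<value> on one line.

sn u = 0.9893448572031243, cn u = -0.1455910489203564, dn u = 0.6964376216178991
sn v = 0.8075641745418247, cn v = 0.5897797080237513, dn v = 0.8104820713435949
m = k² = 0.526126819716
D = 1 − m·sn²u·sn²v = 0.6641541928580577
sn(u+v) = (sn u·cn v·dn v + sn v·cn u·dn u)/D = 0.3910296213098059/0.6641541928580577 = 0.5887633105605889
cn(u+v) = (cn u·cn v − sn u·sn v·dn u·dn v)/D = -0.5368394798720078/0.6641541928580577 = -0.8083054893650887
dn(u+v) = (dn u·dn v − m·sn u·sn v·cn u·cn v)/D = 0.6005445944924168/0.6641541928580577 = 0.9042246528747948

sn(u+v)=0.5887633106 cn(u+v)=-0.8083054894 dn(u+v)=0.9042246529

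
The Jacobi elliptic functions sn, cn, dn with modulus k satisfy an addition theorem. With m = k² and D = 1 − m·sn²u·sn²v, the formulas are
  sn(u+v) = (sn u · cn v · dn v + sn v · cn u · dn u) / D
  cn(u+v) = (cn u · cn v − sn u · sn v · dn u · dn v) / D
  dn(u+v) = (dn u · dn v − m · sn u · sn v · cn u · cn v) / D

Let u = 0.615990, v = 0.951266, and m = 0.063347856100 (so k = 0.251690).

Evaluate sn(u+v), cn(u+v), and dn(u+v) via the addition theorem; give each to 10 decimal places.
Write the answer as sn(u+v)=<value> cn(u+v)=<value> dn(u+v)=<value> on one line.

sn(u+v)=0.9995967472 cn(u+v)=0.0283961779 dn(u+v)=0.9678342957

sn u = 0.575900157178304, cn u = 0.8175200358168629, dn u = 0.9894392286875135
sn v = 0.8097316157884714, cn v = 0.5868004008115462, dn v = 0.9790122622236072
m = k² = 0.0633478561
D = 1 − m·sn²u·sn²v = 0.9862244639159372
sn(u+v) = (sn u·cn v·dn v + sn v·cn u·dn u)/D = 0.9858267661721124/0.9862244639159372 = 0.9995967472331342
cn(u+v) = (cn u·cn v − sn u·sn v·dn u·dn v)/D = 0.02800500535463232/0.9862244639159372 = 0.02839617792833355
dn(u+v) = (dn u·dn v − m·sn u·sn v·cn u·cn v)/D = 0.954501859467886/0.9862244639159372 = 0.9678342957321376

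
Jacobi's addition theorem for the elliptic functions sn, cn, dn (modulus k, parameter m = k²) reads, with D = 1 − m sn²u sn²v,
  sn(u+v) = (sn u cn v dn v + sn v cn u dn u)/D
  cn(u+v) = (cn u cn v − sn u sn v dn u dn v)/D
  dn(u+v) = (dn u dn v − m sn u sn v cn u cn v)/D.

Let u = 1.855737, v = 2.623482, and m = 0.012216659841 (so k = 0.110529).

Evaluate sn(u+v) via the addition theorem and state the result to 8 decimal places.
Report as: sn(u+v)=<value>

sn u = 0.9614860753104328, cn u = -0.2748536464814335, dn u = 0.9943370866803745
sn v = 0.5033652834706219, cn v = -0.8640737187280611, dn v = 0.998451092523327
m = k² = 0.012216659841
D = 1 − m·sn²u·sn²v = 0.9971384258863999
sn(u+v) = (sn u·cn v·dn v + sn v·cn u·dn u)/D = -0.9670763337616574/0.9971384258863999 = -0.9698516360975468

sn(u+v)=-0.96985164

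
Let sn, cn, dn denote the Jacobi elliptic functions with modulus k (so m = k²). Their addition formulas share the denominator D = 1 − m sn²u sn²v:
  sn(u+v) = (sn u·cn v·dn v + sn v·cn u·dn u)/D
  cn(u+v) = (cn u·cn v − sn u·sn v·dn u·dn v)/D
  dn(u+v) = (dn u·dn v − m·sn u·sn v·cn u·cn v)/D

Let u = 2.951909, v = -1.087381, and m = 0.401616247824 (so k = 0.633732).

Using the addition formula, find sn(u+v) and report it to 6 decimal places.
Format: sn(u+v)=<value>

sn u = 0.5577292905953378, cn u = -0.8300229143897301, dn u = 0.935453078538022
sn v = -0.8520031978273286, cn v = 0.5235365802806963, dn v = 0.8417024241317477
m = k² = 0.401616247824
D = 1 − m·sn²u·sn²v = 0.9093139198181755
sn(u+v) = (sn u·cn v·dn v + sn v·cn u·dn u)/D = 0.9073058543996344/0.9093139198181755 = 0.9977916697690687

sn(u+v)=0.997792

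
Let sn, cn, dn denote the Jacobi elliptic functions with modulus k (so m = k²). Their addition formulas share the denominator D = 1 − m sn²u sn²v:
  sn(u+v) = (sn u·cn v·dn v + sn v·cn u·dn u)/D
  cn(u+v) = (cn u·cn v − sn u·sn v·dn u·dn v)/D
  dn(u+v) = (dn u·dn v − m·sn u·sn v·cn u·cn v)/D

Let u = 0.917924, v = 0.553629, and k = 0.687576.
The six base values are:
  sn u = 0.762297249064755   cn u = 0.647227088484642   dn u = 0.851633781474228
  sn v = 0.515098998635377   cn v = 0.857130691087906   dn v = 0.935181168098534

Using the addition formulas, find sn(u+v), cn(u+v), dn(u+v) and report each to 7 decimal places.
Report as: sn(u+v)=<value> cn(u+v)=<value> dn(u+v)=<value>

m = k² = 0.472760755776
D = 1 − m·sn²u·sn²v = 0.9271093984304857
sn(u+v) = (sn u·cn v·dn v + sn v·cn u·dn u)/D = 0.894959298424254/0.9271093984304857 = 0.9653222154142122
cn(u+v) = (cn u·cn v − sn u·sn v·dn u·dn v)/D = 0.2420324168827477/0.9271093984304857 = 0.2610613346089331
dn(u+v) = (dn u·dn v − m·sn u·sn v·cn u·cn v)/D = 0.6934501386922388/0.9271093984304857 = 0.7479701315359208

sn(u+v)=0.9653222 cn(u+v)=0.2610613 dn(u+v)=0.7479701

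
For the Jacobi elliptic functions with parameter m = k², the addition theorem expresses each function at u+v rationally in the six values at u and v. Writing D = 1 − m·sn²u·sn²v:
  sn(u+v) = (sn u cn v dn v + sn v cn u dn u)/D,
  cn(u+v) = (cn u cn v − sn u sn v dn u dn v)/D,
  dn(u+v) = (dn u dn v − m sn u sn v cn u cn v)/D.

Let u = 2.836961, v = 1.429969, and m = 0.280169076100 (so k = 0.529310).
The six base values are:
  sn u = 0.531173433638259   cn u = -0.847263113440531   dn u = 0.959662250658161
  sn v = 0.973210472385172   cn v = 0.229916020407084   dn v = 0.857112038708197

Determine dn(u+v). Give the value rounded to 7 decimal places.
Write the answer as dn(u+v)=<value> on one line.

m = k² = 0.2801690761
D = 1 − m·sn²u·sn²v = 0.9251302406996228
dn(u+v) = (dn u·dn v − m·sn u·sn v·cn u·cn v)/D = 0.8507511708778048/0.9251302406996228 = 0.9196015149547276

dn(u+v)=0.9196015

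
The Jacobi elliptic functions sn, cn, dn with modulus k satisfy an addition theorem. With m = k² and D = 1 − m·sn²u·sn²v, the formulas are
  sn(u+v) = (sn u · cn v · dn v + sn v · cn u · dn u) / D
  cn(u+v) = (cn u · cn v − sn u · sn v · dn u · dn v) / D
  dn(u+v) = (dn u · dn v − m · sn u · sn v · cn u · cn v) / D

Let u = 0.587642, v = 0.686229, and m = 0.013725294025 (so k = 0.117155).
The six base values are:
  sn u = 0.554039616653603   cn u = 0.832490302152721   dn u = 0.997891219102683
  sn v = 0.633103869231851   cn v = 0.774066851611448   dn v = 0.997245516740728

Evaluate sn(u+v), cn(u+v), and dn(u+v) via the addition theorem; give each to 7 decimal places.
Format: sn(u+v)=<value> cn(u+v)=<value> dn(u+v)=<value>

m = k² = 0.013725294025
D = 1 − m·sn²u·sn²v = 0.9983112971652574
sn(u+v) = (sn u·cn v·dn v + sn v·cn u·dn u)/D = 0.9536237962923066/0.9983112971652574 = 0.955236907565964
cn(u+v) = (cn u·cn v − sn u·sn v·dn u·dn v)/D = 0.2953423457495186/0.9983112971652574 = 0.2958419348635584
dn(u+v) = (dn u·dn v − m·sn u·sn v·cn u·cn v)/D = 0.9920401636923761/0.9983112971652574 = 0.9937182585324954

sn(u+v)=0.9552369 cn(u+v)=0.2958419 dn(u+v)=0.9937183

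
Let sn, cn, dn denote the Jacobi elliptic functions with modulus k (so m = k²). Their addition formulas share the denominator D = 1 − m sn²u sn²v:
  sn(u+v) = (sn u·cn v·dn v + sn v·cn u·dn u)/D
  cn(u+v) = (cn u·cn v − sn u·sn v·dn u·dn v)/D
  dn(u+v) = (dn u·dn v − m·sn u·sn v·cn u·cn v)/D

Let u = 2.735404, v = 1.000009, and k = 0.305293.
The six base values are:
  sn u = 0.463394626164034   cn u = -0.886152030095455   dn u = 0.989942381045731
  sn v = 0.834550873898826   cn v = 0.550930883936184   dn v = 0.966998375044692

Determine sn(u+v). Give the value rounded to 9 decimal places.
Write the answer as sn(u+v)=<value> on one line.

m = k² = 0.093203815849
D = 1 − m·sn²u·sn²v = 0.9860606888683575
sn(u+v) = (sn u·cn v·dn v + sn v·cn u·dn u)/D = -0.4852278015589473/0.9860606888683575 = -0.4920871575519495

sn(u+v)=-0.492087158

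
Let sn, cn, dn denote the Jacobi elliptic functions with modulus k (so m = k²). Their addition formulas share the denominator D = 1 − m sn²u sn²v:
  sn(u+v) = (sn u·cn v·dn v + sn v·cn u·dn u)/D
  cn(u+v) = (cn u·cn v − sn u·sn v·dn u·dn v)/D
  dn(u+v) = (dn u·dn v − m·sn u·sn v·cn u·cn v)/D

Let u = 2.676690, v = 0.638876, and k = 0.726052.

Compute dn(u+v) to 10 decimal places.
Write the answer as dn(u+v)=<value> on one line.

dn(u+v)=0.9524985588

sn u = 0.837162465678076, cn u = -0.5469542997909462, dn u = 0.7940721718360976
sn v = 0.5793396647212813, cn v = 0.8150862242000127, dn v = 0.9072319414015701
m = k² = 0.527151506704
D = 1 − m·sn²u·sn²v = 0.8760000596196606
dn(u+v) = (dn u·dn v − m·sn u·sn v·cn u·cn v)/D = 0.8343887943191168/0.8760000596196606 = 0.9524985588258859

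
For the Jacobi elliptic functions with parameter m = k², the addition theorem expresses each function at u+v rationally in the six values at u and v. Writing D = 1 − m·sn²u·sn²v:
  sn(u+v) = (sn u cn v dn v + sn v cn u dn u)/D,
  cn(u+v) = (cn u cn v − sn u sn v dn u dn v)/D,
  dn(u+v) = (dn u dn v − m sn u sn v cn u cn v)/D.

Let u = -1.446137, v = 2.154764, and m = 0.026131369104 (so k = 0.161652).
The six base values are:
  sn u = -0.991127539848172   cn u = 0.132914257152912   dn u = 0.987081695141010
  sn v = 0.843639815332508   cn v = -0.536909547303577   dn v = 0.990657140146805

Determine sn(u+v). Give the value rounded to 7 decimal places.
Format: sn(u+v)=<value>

sn(u+v)=0.6497277

m = k² = 0.026131369104
D = 1 − m·sn²u·sn²v = 0.9817301329152918
sn(u+v) = (sn u·cn v·dn v + sn v·cn u·dn u)/D = 0.6378572818549403/0.9817301329152918 = 0.649727720958095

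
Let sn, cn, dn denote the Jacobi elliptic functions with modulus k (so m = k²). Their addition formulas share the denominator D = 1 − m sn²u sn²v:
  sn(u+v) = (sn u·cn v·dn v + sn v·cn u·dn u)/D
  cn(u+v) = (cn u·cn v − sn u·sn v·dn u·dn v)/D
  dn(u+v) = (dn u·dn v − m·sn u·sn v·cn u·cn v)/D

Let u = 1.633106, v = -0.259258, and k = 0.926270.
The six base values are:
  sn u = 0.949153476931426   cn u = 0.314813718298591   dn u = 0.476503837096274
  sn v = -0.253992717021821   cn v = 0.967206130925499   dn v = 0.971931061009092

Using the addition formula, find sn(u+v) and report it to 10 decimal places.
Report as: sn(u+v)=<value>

sn(u+v)=0.8989849284

m = k² = 0.8579761129
D = 1 − m·sn²u·sn²v = 0.950135598542174
sn(u+v) = (sn u·cn v·dn v + sn v·cn u·dn u)/D = 0.8541575830351174/0.950135598542174 = 0.8989849284098828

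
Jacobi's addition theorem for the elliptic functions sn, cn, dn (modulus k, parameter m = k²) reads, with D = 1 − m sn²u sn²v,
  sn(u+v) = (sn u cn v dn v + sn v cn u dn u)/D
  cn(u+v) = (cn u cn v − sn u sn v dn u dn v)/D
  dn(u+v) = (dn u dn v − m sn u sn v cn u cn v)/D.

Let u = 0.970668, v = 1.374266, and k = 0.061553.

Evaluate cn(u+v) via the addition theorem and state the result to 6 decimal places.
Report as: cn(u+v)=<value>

cn(u+v)=-0.697168

sn u = 0.8249931448038539, cn u = 0.5651427350914522, dn u = 0.9987098227425213
sn v = 0.9805306019074426, cn v = 0.1963663380598324, dn v = 0.9981769994555255
m = k² = 0.003788771809
D = 1 − m·sn²u·sn²v = 0.9975207436534111
cn(u+v) = (cn u·cn v − sn u·sn v·dn u·dn v)/D = -0.6954395719639444/0.9975207436534111 = -0.6971680302275249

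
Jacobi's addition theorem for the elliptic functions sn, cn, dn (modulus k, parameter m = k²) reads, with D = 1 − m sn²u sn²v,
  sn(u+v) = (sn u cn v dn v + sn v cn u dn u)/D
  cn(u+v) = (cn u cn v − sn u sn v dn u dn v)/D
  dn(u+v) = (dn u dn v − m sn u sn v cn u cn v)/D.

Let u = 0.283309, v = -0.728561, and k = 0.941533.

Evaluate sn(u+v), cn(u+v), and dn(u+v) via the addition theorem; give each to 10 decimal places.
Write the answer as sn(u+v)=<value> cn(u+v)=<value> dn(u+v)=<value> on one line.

sn(u+v)=-0.4194231231 cn(u+v)=0.9077908591 dn(u+v)=0.9187238041

sn u = 0.2763688895822726, cn u = 0.9610516306999648, dn u = 0.9655519314192794
sn v = -0.6271661368140745, cn v = 0.77888550945162, dn v = 0.8070393841159895
m = k² = 0.886484390089
D = 1 − m·sn²u·sn²v = 0.9733673365007057
sn(u+v) = (sn u·cn v·dn v + sn v·cn u·dn u)/D = -0.4082527682057487/0.9733673365007057 = -0.4194231231072882
cn(u+v) = (cn u·cn v − sn u·sn v·dn u·dn v)/D = 0.8836139705883001/0.9733673365007057 = 0.9077908590655276
dn(u+v) = (dn u·dn v − m·sn u·sn v·cn u·cn v)/D = 0.8942557421451566/0.9733673365007057 = 0.9187238040676828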